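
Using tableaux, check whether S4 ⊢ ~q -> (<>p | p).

Tableau for the negation ~(~q -> (<>p | p)):
1. ~(~q -> (<>p | p)), 0
2. ~q, 0
3. ~(<>p | p), 0
4. ~<>p, 0
5. ~p, 0
Accessibility: 0R0
The negation has an open branch (countermodel exists).

No, not valid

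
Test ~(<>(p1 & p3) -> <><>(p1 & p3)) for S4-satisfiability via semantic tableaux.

1. ~(<>(p1 & p3) -> <><>(p1 & p3)), 0
2. <>(p1 & p3), 0   [~->-rule on 1]
3. ~<><>(p1 & p3), 0   [~->-rule on 1]
4. ~<>(p1 & p3), 0   [~<>-rule on 3 via 0R0]
5. ~(p1 & p3), 0   [~<>-rule on 4 via 0R0]
6. ~p3, 0   [~&-rule on 5 (branches; this branch)]
7. p1 & p3, 1   [<>-rule on 2: fresh world 1, 0R1]
8. p1, 1   [&-rule on 7]
9. p3, 1   [&-rule on 7]
10. ~<>(p1 & p3), 1   [~<>-rule on 3 via 0R1]
11. ~(p1 & p3), 1   [~<>-rule on 4 via 0R1]
12. ~p3, 1   [~&-rule on 11 (branches; this branch)]
Accessibility: 0R0, 0R1, 1R1
Branch closes: p3 and ~p3 both at 1.
(One branch shown.) All branches close.

Unsatisfiable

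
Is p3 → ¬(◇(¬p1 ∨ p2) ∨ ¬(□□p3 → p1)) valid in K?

Invalid (countermodel exists)

Tableau for the negation ¬(p3 → ¬(◇(¬p1 ∨ p2) ∨ ¬(□□p3 → p1))):
1. ¬(p3 → ¬(◇(¬p1 ∨ p2) ∨ ¬(□□p3 → p1))), 0
2. p3, 0
3. ◇(¬p1 ∨ p2) ∨ ¬(□□p3 → p1), 0
4. ¬(□□p3 → p1), 0
5. □□p3, 0
6. ¬p1, 0
The negation has an open branch (countermodel exists).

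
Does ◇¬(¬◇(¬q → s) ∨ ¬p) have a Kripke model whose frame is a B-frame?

1. ◇¬(¬◇(¬q → s) ∨ ¬p), 0
2. ¬(¬◇(¬q → s) ∨ ¬p), 1
3. ◇(¬q → s), 1
4. p, 1
5. ¬q → s, 2
6. s, 2
Accessibility: 0R0, 0R1, 1R0, 1R1, 1R2, 2R1, 2R2

Yes, satisfiable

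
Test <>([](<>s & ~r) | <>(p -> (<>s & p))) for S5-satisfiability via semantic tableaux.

1. <>([](<>s & ~r) | <>(p -> (<>s & p))), 0
2. [](<>s & ~r) | <>(p -> (<>s & p)), 1
3. <>(p -> (<>s & p)), 1
4. p -> (<>s & p), 2
5. <>s & p, 2
6. <>s, 2
7. p, 2
8. s, 3
Accessibility: 0R0, 0R1, 0R2, 0R3, 1R0, 1R1, 1R2, 1R3, 2R0, 2R1, 2R2, 2R3, 3R0, 3R1, 3R2, 3R3

Satisfiable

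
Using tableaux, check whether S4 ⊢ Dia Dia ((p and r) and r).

Tableau for the negation not Dia Dia ((p and r) and r):
1. not Dia Dia ((p and r) and r), w0
2. not Dia ((p and r) and r), w0   [neg-Dia-rule on 1 via w0Rw0]
3. not ((p and r) and r), w0   [neg-Dia-rule on 2 via w0Rw0]
4. not r, w0   [neg-and-rule on 3 (branches; this branch)]
Accessibility: w0Rw0
The negation has an open branch (countermodel exists).

No, not valid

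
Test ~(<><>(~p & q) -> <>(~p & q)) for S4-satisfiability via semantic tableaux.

Unsatisfiable (every branch closes)

1. ~(<><>(~p & q) -> <>(~p & q)), w0
2. <><>(~p & q), w0
3. ~<>(~p & q), w0
4. ~(~p & q), w0
5. ~q, w0
6. <>(~p & q), w1
7. ~(~p & q), w1
8. ~q, w1
9. ~p & q, w2
10. ~p, w2
11. q, w2
12. ~(~p & q), w2
13. ~q, w2
Accessibility: w0Rw0, w0Rw1, w0Rw2, w1Rw1, w1Rw2, w2Rw2
Branch closes: q and ~q both at w2.
Every branch closes; the branch above is one of them.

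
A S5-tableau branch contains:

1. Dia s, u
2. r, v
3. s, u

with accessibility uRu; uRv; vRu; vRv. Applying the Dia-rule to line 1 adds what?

a fresh world w with uRw, and s at w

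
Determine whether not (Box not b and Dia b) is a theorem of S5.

Valid in S5

Tableau for the negation Box not b and Dia b:
1. Box not b and Dia b, u
2. Box not b, u
3. Dia b, u
4. not b, u
5. b, v
6. not b, v
Accessibility: uRu, uRv, vRu, vRv
Branch closes: b and not b both at v.
All branches of the negation close; one closing branch shown above.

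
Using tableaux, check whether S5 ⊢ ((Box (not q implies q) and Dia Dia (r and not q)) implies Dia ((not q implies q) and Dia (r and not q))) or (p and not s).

Tableau for the negation not (((Box (not q implies q) and Dia Dia (r and not q)) implies Dia ((not q implies q) and Dia (r and not q))) or (p and not s)):
1. not (((Box (not q implies q) and Dia Dia (r and not q)) implies Dia ((not q implies q) and Dia (r and not q))) or (p and not s)), 0
2. not ((Box (not q implies q) and Dia Dia (r and not q)) implies Dia ((not q implies q) and Dia (r and not q))), 0   [neg-or-rule on 1]
3. not (p and not s), 0   [neg-or-rule on 1]
4. Box (not q implies q) and Dia Dia (r and not q), 0   [neg-implies-rule on 2]
5. not Dia ((not q implies q) and Dia (r and not q)), 0   [neg-implies-rule on 2]
6. Box (not q implies q), 0   [and-rule on 4]
7. Dia Dia (r and not q), 0   [and-rule on 4]
8. not ((not q implies q) and Dia (r and not q)), 0   [neg-Dia-rule on 5 via 0R0]
9. not q implies q, 0   [Box-rule on 6 via 0R0]
10. s, 0   [neg-and-rule on 3 (branches; this branch)]
11. not Dia (r and not q), 0   [neg-and-rule on 8 (branches; this branch)]
12. not (r and not q), 0   [neg-Dia-rule on 11 via 0R0]
13. q, 0   [implies-rule on 9 (branches; this branch)]
14. Dia (r and not q), 1   [Dia-rule on 7: fresh world 1, 0R1]
15. not ((not q implies q) and Dia (r and not q)), 1   [neg-Dia-rule on 5 via 0R1]
16. not q implies q, 1   [Box-rule on 6 via 0R1]
17. not (r and not q), 1   [neg-Dia-rule on 11 via 0R1]
18. not Dia (r and not q), 1   [neg-and-rule on 15 (branches; this branch)]
19. q, 1   [implies-rule on 16 (branches; this branch)]
20. r and not q, 2   [Dia-rule on 14: fresh world 2, 1R2]
21. r, 2   [and-rule on 20]
22. not q, 2   [and-rule on 20]
23. not ((not q implies q) and Dia (r and not q)), 2   [neg-Dia-rule on 5 via 0R2]
24. not q implies q, 2   [Box-rule on 6 via 0R2]
25. not (r and not q), 2   [neg-Dia-rule on 11 via 0R2]
26. not (not q implies q), 2   [neg-and-rule on 23 (branches; this branch)]
27. q, 2   [implies-rule on 24 (branches; this branch)]
Accessibility: 0R0, 0R1, 0R2, 1R0, 1R1, 1R2, 2R0, 2R1, 2R2
Branch closes: q and not q both at 2.
All branches of the negation close; one closing branch shown above.

Valid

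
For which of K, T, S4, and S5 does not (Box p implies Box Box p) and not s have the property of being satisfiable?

K, T

S4-tableau for the formula:
1. not (Box p implies Box Box p) and not s, 0
2. not (Box p implies Box Box p), 0   [and-rule on 1]
3. not s, 0   [and-rule on 1]
4. Box p, 0   [neg-implies-rule on 2]
5. not Box Box p, 0   [neg-implies-rule on 2]
6. p, 0   [Box-rule on 4 via 0R0]
7. not Box p, 1   [neg-Box-rule on 5: fresh world 1, 0R1]
8. p, 1   [Box-rule on 4 via 0R1]
9. not p, 2   [neg-Box-rule on 7: fresh world 2, 1R2]
10. p, 2   [Box-rule on 4 via 0R2]
Accessibility: 0R0, 0R1, 0R2, 1R1, 1R2, 2R2
Branch closes: p and not p both at 2.
Every branch closes (one shown): unsatisfiable in S4, hence also in S5 (every S5-frame is an S4-frame).
T-tableau for the formula:
1. not (Box p implies Box Box p) and not s, 0
2. not (Box p implies Box Box p), 0   [and-rule on 1]
3. not s, 0   [and-rule on 1]
4. Box p, 0   [neg-implies-rule on 2]
5. not Box Box p, 0   [neg-implies-rule on 2]
6. p, 0   [Box-rule on 4 via 0R0]
7. not Box p, 1   [neg-Box-rule on 5: fresh world 1, 0R1]
8. p, 1   [Box-rule on 4 via 0R1]
9. not p, 2   [neg-Box-rule on 7: fresh world 2, 1R2]
Accessibility: 0R0, 0R1, 1R1, 1R2, 2R2
Complete open branch: satisfiable in T, hence also in K (this T-model is also a K-model).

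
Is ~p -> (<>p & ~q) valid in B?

No, not valid

Tableau for the negation ~(~p -> (<>p & ~q)):
1. ~(~p -> (<>p & ~q)), w0
2. ~p, w0
3. ~(<>p & ~q), w0
4. q, w0
Accessibility: w0Rw0
The negation has an open branch (countermodel exists).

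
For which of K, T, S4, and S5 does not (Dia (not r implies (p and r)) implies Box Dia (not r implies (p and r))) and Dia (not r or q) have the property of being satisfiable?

S5-tableau for the formula:
1. not (Dia (not r implies (p and r)) implies Box Dia (not r implies (p and r))) and Dia (not r or q), u
2. not (Dia (not r implies (p and r)) implies Box Dia (not r implies (p and r))), u
3. Dia (not r or q), u
4. Dia (not r implies (p and r)), u
5. not Box Dia (not r implies (p and r)), u
6. not r or q, v
7. q, v
8. not r implies (p and r), w
9. p and r, w
10. p, w
11. r, w
12. not Dia (not r implies (p and r)), x
13. not (not r implies (p and r)), u
14. not r, u
15. not (p and r), u
16. not (not r implies (p and r)), v
17. not r, v
18. not (p and r), v
19. not (not r implies (p and r)), w
20. not r, w
21. not (p and r), w
Accessibility: uRu, uRv, uRw, uRx, vRu, vRv, vRw, vRx, wRu, wRv, wRw, wRx, xRu, xRv, xRw, xRx
Branch closes: r and not r both at w.
Every branch closes (one shown): unsatisfiable in S5.
S4-tableau for the formula:
1. not (Dia (not r implies (p and r)) implies Box Dia (not r implies (p and r))) and Dia (not r or q), u
2. not (Dia (not r implies (p and r)) implies Box Dia (not r implies (p and r))), u
3. Dia (not r or q), u
4. Dia (not r implies (p and r)), u
5. not Box Dia (not r implies (p and r)), u
6. not r or q, v
7. q, v
8. not r implies (p and r), w
9. p and r, w
10. p, w
11. r, w
12. not Dia (not r implies (p and r)), x
13. not (not r implies (p and r)), x
14. not r, x
15. not (p and r), x
Accessibility: uRu, uRv, uRw, uRx, vRv, wRw, xRx
Complete open branch: satisfiable in S4, hence also in K, T (this S4-model is also a K-model and a T-model).

K, T, S4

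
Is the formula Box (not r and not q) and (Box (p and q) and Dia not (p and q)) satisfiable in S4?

Unsatisfiable

1. Box (not r and not q) and (Box (p and q) and Dia not (p and q)), u
2. Box (not r and not q), u   [and-rule on 1]
3. Box (p and q) and Dia not (p and q), u   [and-rule on 1]
4. Box (p and q), u   [and-rule on 3]
5. Dia not (p and q), u   [and-rule on 3]
6. not r and not q, u   [Box-rule on 2 via uRu]
7. not r, u   [and-rule on 6]
8. not q, u   [and-rule on 6]
9. p and q, u   [Box-rule on 4 via uRu]
10. p, u   [and-rule on 9]
11. q, u   [and-rule on 9]
Accessibility: uRu
Branch closes: q and not q both at u.
All branches of the tableau close; one closing branch shown above.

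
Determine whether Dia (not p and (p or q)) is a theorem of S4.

Invalid (countermodel exists)

Tableau for the negation not Dia (not p and (p or q)):
1. not Dia (not p and (p or q)), w0
2. not (not p and (p or q)), w0   [neg-Dia-rule on 1 via w0Rw0]
3. not (p or q), w0   [neg-and-rule on 2 (branches; this branch)]
4. not p, w0   [neg-or-rule on 3]
5. not q, w0   [neg-or-rule on 3]
Accessibility: w0Rw0
The negation has an open branch (countermodel exists).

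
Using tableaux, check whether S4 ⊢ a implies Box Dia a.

No, not valid

Tableau for the negation not (a implies Box Dia a):
1. not (a implies Box Dia a), 0
2. a, 0   [neg-implies-rule on 1]
3. not Box Dia a, 0   [neg-implies-rule on 1]
4. not Dia a, 1   [neg-Box-rule on 3: fresh world 1, 0R1]
5. not a, 1   [neg-Dia-rule on 4 via 1R1]
Accessibility: 0R0, 0R1, 1R1
The negation has an open branch (countermodel exists).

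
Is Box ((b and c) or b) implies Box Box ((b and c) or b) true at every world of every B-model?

No, not valid

Tableau for the negation not (Box ((b and c) or b) implies Box Box ((b and c) or b)):
1. not (Box ((b and c) or b) implies Box Box ((b and c) or b)), u
2. Box ((b and c) or b), u
3. not Box Box ((b and c) or b), u
4. (b and c) or b, u
5. b, u
6. not Box ((b and c) or b), v
7. (b and c) or b, v
8. b, v
9. not ((b and c) or b), w
10. not (b and c), w
11. not b, w
12. not c, w
Accessibility: uRu, uRv, vRu, vRv, vRw, wRv, wRw
The negation has an open branch (countermodel exists).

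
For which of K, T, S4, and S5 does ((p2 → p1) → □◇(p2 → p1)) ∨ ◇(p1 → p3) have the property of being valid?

T, S4, S5

K-tableau for the negation ¬(((p2 → p1) → □◇(p2 → p1)) ∨ ◇(p1 → p3)):
1. ¬(((p2 → p1) → □◇(p2 → p1)) ∨ ◇(p1 → p3)), w0
2. ¬((p2 → p1) → □◇(p2 → p1)), w0
3. ¬◇(p1 → p3), w0
4. p2 → p1, w0
5. ¬□◇(p2 → p1), w0
6. p1, w0
7. ¬◇(p2 → p1), w1
8. ¬(p1 → p3), w1
9. p1, w1
10. ¬p3, w1
Accessibility: w0Rw1
Complete open branch: countermodel on a K-frame, so not valid in K.
T-tableau for the negation ¬(((p2 → p1) → □◇(p2 → p1)) ∨ ◇(p1 → p3)):
1. ¬(((p2 → p1) → □◇(p2 → p1)) ∨ ◇(p1 → p3)), w0
2. ¬((p2 → p1) → □◇(p2 → p1)), w0
3. ¬◇(p1 → p3), w0
4. p2 → p1, w0
5. ¬□◇(p2 → p1), w0
6. ¬(p1 → p3), w0
7. p1, w0
8. ¬p3, w0
9. ¬◇(p2 → p1), w1
10. ¬(p1 → p3), w1
11. p1, w1
12. ¬p3, w1
13. ¬(p2 → p1), w1
14. p2, w1
15. ¬p1, w1
Accessibility: w0Rw0, w0Rw1, w1Rw1
Branch closes: p1 and ¬p1 both at w1.
Every branch closes (one shown): valid in T, hence also in S4, S5 (every theorem of T is a theorem of S4 and S5).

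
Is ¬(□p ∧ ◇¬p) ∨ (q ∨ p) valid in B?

Valid in B

Tableau for the negation ¬(¬(□p ∧ ◇¬p) ∨ (q ∨ p)):
1. ¬(¬(□p ∧ ◇¬p) ∨ (q ∨ p)), 0
2. □p ∧ ◇¬p, 0
3. ¬(q ∨ p), 0
4. □p, 0
5. ◇¬p, 0
6. ¬q, 0
7. ¬p, 0
8. p, 0
Accessibility: 0R0
Branch closes: p and ¬p both at 0.
All branches of the negation close; one closing branch shown above.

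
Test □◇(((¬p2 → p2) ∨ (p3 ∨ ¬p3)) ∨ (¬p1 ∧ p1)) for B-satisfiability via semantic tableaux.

1. □◇(((¬p2 → p2) ∨ (p3 ∨ ¬p3)) ∨ (¬p1 ∧ p1)), 0
2. ◇(((¬p2 → p2) ∨ (p3 ∨ ¬p3)) ∨ (¬p1 ∧ p1)), 0
3. ((¬p2 → p2) ∨ (p3 ∨ ¬p3)) ∨ (¬p1 ∧ p1), 1
4. ◇(((¬p2 → p2) ∨ (p3 ∨ ¬p3)) ∨ (¬p1 ∧ p1)), 1
5. (¬p2 → p2) ∨ (p3 ∨ ¬p3), 1
6. p3 ∨ ¬p3, 1
7. ¬p3, 1
8. ((¬p2 → p2) ∨ (p3 ∨ ¬p3)) ∨ (¬p1 ∧ p1), 2
9. (¬p2 → p2) ∨ (p3 ∨ ¬p3), 2
10. p3 ∨ ¬p3, 2
11. ¬p3, 2
Accessibility: 0R0, 0R1, 1R0, 1R1, 1R2, 2R1, 2R2

Yes, satisfiable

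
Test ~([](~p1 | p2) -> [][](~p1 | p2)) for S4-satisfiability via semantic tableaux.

No, unsatisfiable

1. ~([](~p1 | p2) -> [][](~p1 | p2)), w0
2. [](~p1 | p2), w0
3. ~[][](~p1 | p2), w0
4. ~p1 | p2, w0
5. p2, w0
6. ~[](~p1 | p2), w1
7. ~p1 | p2, w1
8. p2, w1
9. ~(~p1 | p2), w2
10. p1, w2
11. ~p2, w2
12. ~p1 | p2, w2
13. p2, w2
Accessibility: w0Rw0, w0Rw1, w0Rw2, w1Rw1, w1Rw2, w2Rw2
Branch closes: p2 and ~p2 both at w2.
All branches of the tableau close; one closing branch shown above.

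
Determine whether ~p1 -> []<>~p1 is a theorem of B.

Tableau for the negation ~(~p1 -> []<>~p1):
1. ~(~p1 -> []<>~p1), u
2. ~p1, u
3. ~[]<>~p1, u
4. ~<>~p1, v
5. p1, u
Accessibility: uRu, uRv, vRu, vRv
Branch closes: p1 and ~p1 both at u.
All branches of the negation close; one closing branch shown above.

Valid in B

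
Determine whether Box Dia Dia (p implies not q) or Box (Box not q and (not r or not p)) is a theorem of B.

No, not valid

Tableau for the negation not (Box Dia Dia (p implies not q) or Box (Box not q and (not r or not p))):
1. not (Box Dia Dia (p implies not q) or Box (Box not q and (not r or not p))), u
2. not Box Dia Dia (p implies not q), u
3. not Box (Box not q and (not r or not p)), u
4. not Dia Dia (p implies not q), v
5. not Dia (p implies not q), u
6. not Dia (p implies not q), v
7. not (p implies not q), u
8. p, u
9. q, u
10. not (p implies not q), v
11. p, v
12. q, v
13. not (Box not q and (not r or not p)), w
14. not (p implies not q), w
15. p, w
16. q, w
17. not (not r or not p), w
18. r, w
Accessibility: uRu, uRv, uRw, vRu, vRv, wRu, wRw
The negation has an open branch (countermodel exists).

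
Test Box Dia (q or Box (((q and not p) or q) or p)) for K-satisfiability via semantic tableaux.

Yes, satisfiable

1. Box Dia (q or Box (((q and not p) or q) or p)), 0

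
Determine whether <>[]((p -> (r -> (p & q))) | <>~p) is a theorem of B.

Tableau for the negation ~<>[]((p -> (r -> (p & q))) | <>~p):
1. ~<>[]((p -> (r -> (p & q))) | <>~p), w0
2. ~[]((p -> (r -> (p & q))) | <>~p), w0   [~<>-rule on 1 via w0Rw0]
3. ~((p -> (r -> (p & q))) | <>~p), w1   [~[]-rule on 2: fresh world w1, w0Rw1]
4. ~(p -> (r -> (p & q))), w1   [~|-rule on 3]
5. ~<>~p, w1   [~|-rule on 3]
6. p, w1   [~->-rule on 4]
7. ~(r -> (p & q)), w1   [~->-rule on 4]
8. r, w1   [~->-rule on 7]
9. ~(p & q), w1   [~->-rule on 7]
10. ~[]((p -> (r -> (p & q))) | <>~p), w1   [~<>-rule on 1 via w0Rw1]
11. p, w0   [~<>-rule on 5 via w1Rw0]
12. ~q, w1   [~&-rule on 9 (branches; this branch)]
13. ~((p -> (r -> (p & q))) | <>~p), w2   [~[]-rule on 10: fresh world w2, w1Rw2]
14. ~(p -> (r -> (p & q))), w2   [~|-rule on 13]
15. ~<>~p, w2   [~|-rule on 13]
16. p, w2   [~->-rule on 14]
17. ~(r -> (p & q)), w2   [~->-rule on 14]
18. r, w2   [~->-rule on 17]
19. ~(p & q), w2   [~->-rule on 17]
20. ~q, w2   [~&-rule on 19 (branches; this branch)]
Accessibility: w0Rw0, w0Rw1, w1Rw0, w1Rw1, w1Rw2, w2Rw1, w2Rw2
The negation has an open branch (countermodel exists).

Invalid (countermodel exists)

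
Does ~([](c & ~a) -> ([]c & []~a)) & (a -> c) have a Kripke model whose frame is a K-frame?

Unsatisfiable

1. ~([](c & ~a) -> ([]c & []~a)) & (a -> c), 0
2. ~([](c & ~a) -> ([]c & []~a)), 0
3. a -> c, 0
4. [](c & ~a), 0
5. ~([]c & []~a), 0
6. c, 0
7. ~[]~a, 0
8. a, 1
9. c & ~a, 1
10. c, 1
11. ~a, 1
Accessibility: 0R1
Branch closes: a and ~a both at 1.
(One branch shown.) All branches close.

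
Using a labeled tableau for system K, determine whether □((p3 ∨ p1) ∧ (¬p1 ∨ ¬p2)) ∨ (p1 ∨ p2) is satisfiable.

1. □((p3 ∨ p1) ∧ (¬p1 ∨ ¬p2)) ∨ (p1 ∨ p2), u
2. p1 ∨ p2, u
3. p2, u

Yes, satisfiable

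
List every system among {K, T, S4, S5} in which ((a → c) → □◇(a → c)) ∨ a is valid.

S4-tableau for the negation ¬(((a → c) → □◇(a → c)) ∨ a):
1. ¬(((a → c) → □◇(a → c)) ∨ a), 0
2. ¬((a → c) → □◇(a → c)), 0
3. ¬a, 0
4. a → c, 0
5. ¬□◇(a → c), 0
6. c, 0
7. ¬◇(a → c), 1
8. ¬(a → c), 1
9. a, 1
10. ¬c, 1
Accessibility: 0R0, 0R1, 1R1
Complete open branch: countermodel on an S4-frame, so not valid in S4, nor in K, T (the same frame is also a K-frame and a T-frame).
S5-tableau for the negation ¬(((a → c) → □◇(a → c)) ∨ a):
1. ¬(((a → c) → □◇(a → c)) ∨ a), 0
2. ¬((a → c) → □◇(a → c)), 0
3. ¬a, 0
4. a → c, 0
5. ¬□◇(a → c), 0
6. c, 0
7. ¬◇(a → c), 1
8. ¬(a → c), 0
9. a, 0
10. ¬c, 0
Accessibility: 0R0, 0R1, 1R0, 1R1
Branch closes: a and ¬a both at 0.
Every branch closes (one shown): valid in S5.

S5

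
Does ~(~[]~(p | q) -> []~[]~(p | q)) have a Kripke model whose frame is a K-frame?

Satisfiable

1. ~(~[]~(p | q) -> []~[]~(p | q)), 0
2. ~[]~(p | q), 0   [~->-rule on 1]
3. ~[]~[]~(p | q), 0   [~->-rule on 1]
4. p | q, 1   [~[]-rule on 2: fresh world 1, 0R1]
5. q, 1   [|-rule on 4 (branches; this branch)]
6. []~(p | q), 2   [~[]-rule on 3: fresh world 2, 0R2]
Accessibility: 0R1, 0R2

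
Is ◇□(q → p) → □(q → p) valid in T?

Tableau for the negation ¬(◇□(q → p) → □(q → p)):
1. ¬(◇□(q → p) → □(q → p)), 0
2. ◇□(q → p), 0   [¬→-rule on 1]
3. ¬□(q → p), 0   [¬→-rule on 1]
4. □(q → p), 1   [◇-rule on 2: fresh world 1, 0R1]
5. q → p, 1   [□-rule on 4 via 1R1]
6. p, 1   [→-rule on 5 (branches; this branch)]
7. ¬(q → p), 2   [¬□-rule on 3: fresh world 2, 0R2]
8. q, 2   [¬→-rule on 7]
9. ¬p, 2   [¬→-rule on 7]
Accessibility: 0R0, 0R1, 0R2, 1R1, 2R2
The negation has an open branch (countermodel exists).

Invalid (countermodel exists)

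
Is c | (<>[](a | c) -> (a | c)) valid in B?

Valid in B

Tableau for the negation ~(c | (<>[](a | c) -> (a | c))):
1. ~(c | (<>[](a | c) -> (a | c))), u
2. ~c, u
3. ~(<>[](a | c) -> (a | c)), u
4. <>[](a | c), u
5. ~(a | c), u
6. ~a, u
7. [](a | c), v
8. a | c, u
9. a | c, v
10. c, u
Accessibility: uRu, uRv, vRu, vRv
Branch closes: c and ~c both at u.
All branches of the negation close; one closing branch shown above.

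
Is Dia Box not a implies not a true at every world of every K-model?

No, not valid

Tableau for the negation not (Dia Box not a implies not a):
1. not (Dia Box not a implies not a), w0
2. Dia Box not a, w0
3. a, w0
4. Box not a, w1
Accessibility: w0Rw1
The negation has an open branch (countermodel exists).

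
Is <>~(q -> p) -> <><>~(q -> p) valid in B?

Tableau for the negation ~(<>~(q -> p) -> <><>~(q -> p)):
1. ~(<>~(q -> p) -> <><>~(q -> p)), w0
2. <>~(q -> p), w0
3. ~<><>~(q -> p), w0
4. ~<>~(q -> p), w0
5. q -> p, w0
6. p, w0
7. ~(q -> p), w1
8. q, w1
9. ~p, w1
10. ~<>~(q -> p), w1
11. q -> p, w1
12. p, w1
Accessibility: w0Rw0, w0Rw1, w1Rw0, w1Rw1
Branch closes: p and ~p both at w1.
Every branch of the negation's tableau closes; the branch above is one of them.

Valid in B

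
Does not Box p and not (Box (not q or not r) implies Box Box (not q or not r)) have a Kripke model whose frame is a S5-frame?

1. not Box p and not (Box (not q or not r) implies Box Box (not q or not r)), 0
2. not Box p, 0
3. not (Box (not q or not r) implies Box Box (not q or not r)), 0
4. Box (not q or not r), 0
5. not Box Box (not q or not r), 0
6. not q or not r, 0
7. not r, 0
8. not p, 1
9. not q or not r, 1
10. not r, 1
11. not Box (not q or not r), 2
12. not q or not r, 2
13. not r, 2
14. not (not q or not r), 3
15. q, 3
16. r, 3
17. not q or not r, 3
18. not r, 3
Accessibility: 0R0, 0R1, 0R2, 0R3, 1R0, 1R1, 1R2, 1R3, 2R0, 2R1, 2R2, 2R3, 3R0, 3R1, 3R2, 3R3
Branch closes: r and not r both at 3.
All branches of the tableau close; one closing branch shown above.

No, unsatisfiable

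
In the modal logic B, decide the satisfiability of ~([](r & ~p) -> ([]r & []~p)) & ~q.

1. ~([](r & ~p) -> ([]r & []~p)) & ~q, w0
2. ~([](r & ~p) -> ([]r & []~p)), w0
3. ~q, w0
4. [](r & ~p), w0
5. ~([]r & []~p), w0
6. r & ~p, w0
7. r, w0
8. ~p, w0
9. ~[]~p, w0
10. p, w1
11. r & ~p, w1
12. r, w1
13. ~p, w1
Accessibility: w0Rw0, w0Rw1, w1Rw0, w1Rw1
Branch closes: p and ~p both at w1.
All branches of the tableau close; one closing branch shown above.

No, unsatisfiable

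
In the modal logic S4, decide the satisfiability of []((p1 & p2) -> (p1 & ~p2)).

1. []((p1 & p2) -> (p1 & ~p2)), w0
2. (p1 & p2) -> (p1 & ~p2), w0   [[]-rule on 1 via w0Rw0]
3. p1 & ~p2, w0   [->-rule on 2 (branches; this branch)]
4. p1, w0   [&-rule on 3]
5. ~p2, w0   [&-rule on 3]
Accessibility: w0Rw0

Satisfiable (open branch found)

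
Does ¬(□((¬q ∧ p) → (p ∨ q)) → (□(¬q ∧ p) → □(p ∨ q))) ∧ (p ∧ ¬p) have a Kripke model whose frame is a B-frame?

Unsatisfiable (every branch closes)

1. ¬(□((¬q ∧ p) → (p ∨ q)) → (□(¬q ∧ p) → □(p ∨ q))) ∧ (p ∧ ¬p), 0
2. ¬(□((¬q ∧ p) → (p ∨ q)) → (□(¬q ∧ p) → □(p ∨ q))), 0
3. p ∧ ¬p, 0
4. □((¬q ∧ p) → (p ∨ q)), 0
5. ¬(□(¬q ∧ p) → □(p ∨ q)), 0
6. p, 0
7. ¬p, 0
Accessibility: 0R0
Branch closes: p and ¬p both at 0.
(One branch shown.) All branches close.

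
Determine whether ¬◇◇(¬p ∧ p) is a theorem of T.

Valid in T

Tableau for the negation ◇◇(¬p ∧ p):
1. ◇◇(¬p ∧ p), u
2. ◇(¬p ∧ p), v
3. ¬p ∧ p, w
4. ¬p, w
5. p, w
Accessibility: uRu, uRv, vRv, vRw, wRw
Branch closes: p and ¬p both at w.
Every branch of the negation's tableau closes; the branch above is one of them.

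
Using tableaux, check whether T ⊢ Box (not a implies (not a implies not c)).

Invalid (countermodel exists)

Tableau for the negation not Box (not a implies (not a implies not c)):
1. not Box (not a implies (not a implies not c)), w0
2. not (not a implies (not a implies not c)), w1
3. not a, w1
4. not (not a implies not c), w1
5. c, w1
Accessibility: w0Rw0, w0Rw1, w1Rw1
The negation has an open branch (countermodel exists).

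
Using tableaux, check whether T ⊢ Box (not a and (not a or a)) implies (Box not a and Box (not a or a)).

Valid

Tableau for the negation not (Box (not a and (not a or a)) implies (Box not a and Box (not a or a))):
1. not (Box (not a and (not a or a)) implies (Box not a and Box (not a or a))), u
2. Box (not a and (not a or a)), u
3. not (Box not a and Box (not a or a)), u
4. not a and (not a or a), u
5. not a, u
6. not a or a, u
7. not Box not a, u
8. a, v
9. not a and (not a or a), v
10. not a, v
11. not a or a, v
Accessibility: uRu, uRv, vRv
Branch closes: a and not a both at v.
Every branch of the negation's tableau closes; the branch above is one of them.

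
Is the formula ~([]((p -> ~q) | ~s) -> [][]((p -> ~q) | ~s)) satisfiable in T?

Satisfiable

1. ~([]((p -> ~q) | ~s) -> [][]((p -> ~q) | ~s)), w0
2. []((p -> ~q) | ~s), w0
3. ~[][]((p -> ~q) | ~s), w0
4. (p -> ~q) | ~s, w0
5. ~s, w0
6. ~[]((p -> ~q) | ~s), w1
7. (p -> ~q) | ~s, w1
8. ~s, w1
9. ~((p -> ~q) | ~s), w2
10. ~(p -> ~q), w2
11. s, w2
12. p, w2
13. q, w2
Accessibility: w0Rw0, w0Rw1, w1Rw1, w1Rw2, w2Rw2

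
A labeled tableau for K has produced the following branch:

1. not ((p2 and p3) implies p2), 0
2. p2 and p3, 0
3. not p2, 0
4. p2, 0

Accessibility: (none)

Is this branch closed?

Yes, closed

Both p2 and not p2 appear at 0.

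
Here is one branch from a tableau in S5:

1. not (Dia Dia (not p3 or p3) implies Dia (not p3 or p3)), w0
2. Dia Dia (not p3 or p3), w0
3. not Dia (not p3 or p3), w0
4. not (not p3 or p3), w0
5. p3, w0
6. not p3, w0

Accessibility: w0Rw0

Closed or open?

Both p3 and not p3 appear at w0.

Yes, closed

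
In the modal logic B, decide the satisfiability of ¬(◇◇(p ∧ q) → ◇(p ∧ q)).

1. ¬(◇◇(p ∧ q) → ◇(p ∧ q)), w0
2. ◇◇(p ∧ q), w0
3. ¬◇(p ∧ q), w0
4. ¬(p ∧ q), w0
5. ¬q, w0
6. ◇(p ∧ q), w1
7. ¬(p ∧ q), w1
8. ¬q, w1
9. p ∧ q, w2
10. p, w2
11. q, w2
Accessibility: w0Rw0, w0Rw1, w1Rw0, w1Rw1, w1Rw2, w2Rw1, w2Rw2

Satisfiable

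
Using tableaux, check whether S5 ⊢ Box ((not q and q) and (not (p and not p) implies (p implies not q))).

Not valid

Tableau for the negation not Box ((not q and q) and (not (p and not p) implies (p implies not q))):
1. not Box ((not q and q) and (not (p and not p) implies (p implies not q))), u
2. not ((not q and q) and (not (p and not p) implies (p implies not q))), v   [neg-Box-rule on 1: fresh world v, uRv]
3. not (not (p and not p) implies (p implies not q)), v   [neg-and-rule on 2 (branches; this branch)]
4. not (p and not p), v   [neg-implies-rule on 3]
5. not (p implies not q), v   [neg-implies-rule on 3]
6. p, v   [neg-implies-rule on 5]
7. q, v   [neg-implies-rule on 5]
Accessibility: uRu, uRv, vRu, vRv
The negation has an open branch (countermodel exists).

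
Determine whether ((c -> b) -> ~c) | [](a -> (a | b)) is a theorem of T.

Yes, valid

Tableau for the negation ~(((c -> b) -> ~c) | [](a -> (a | b))):
1. ~(((c -> b) -> ~c) | [](a -> (a | b))), w0
2. ~((c -> b) -> ~c), w0
3. ~[](a -> (a | b)), w0
4. c -> b, w0
5. c, w0
6. b, w0
7. ~(a -> (a | b)), w1
8. a, w1
9. ~(a | b), w1
10. ~a, w1
11. ~b, w1
Accessibility: w0Rw0, w0Rw1, w1Rw1
Branch closes: a and ~a both at w1.
All branches of the negation close; one closing branch shown above.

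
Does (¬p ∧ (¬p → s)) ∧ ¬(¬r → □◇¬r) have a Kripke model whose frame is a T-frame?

1. (¬p ∧ (¬p → s)) ∧ ¬(¬r → □◇¬r), u
2. ¬p ∧ (¬p → s), u
3. ¬(¬r → □◇¬r), u
4. ¬p, u
5. ¬p → s, u
6. ¬r, u
7. ¬□◇¬r, u
8. s, u
9. ¬◇¬r, v
10. r, v
Accessibility: uRu, uRv, vRv

Satisfiable (open branch found)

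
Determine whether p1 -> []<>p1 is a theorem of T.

Invalid (countermodel exists)

Tableau for the negation ~(p1 -> []<>p1):
1. ~(p1 -> []<>p1), w0
2. p1, w0
3. ~[]<>p1, w0
4. ~<>p1, w1
5. ~p1, w1
Accessibility: w0Rw0, w0Rw1, w1Rw1
The negation has an open branch (countermodel exists).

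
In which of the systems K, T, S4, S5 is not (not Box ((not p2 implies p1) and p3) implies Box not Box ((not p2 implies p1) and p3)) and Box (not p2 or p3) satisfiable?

S5-tableau for the formula:
1. not (not Box ((not p2 implies p1) and p3) implies Box not Box ((not p2 implies p1) and p3)) and Box (not p2 or p3), w0
2. not (not Box ((not p2 implies p1) and p3) implies Box not Box ((not p2 implies p1) and p3)), w0
3. Box (not p2 or p3), w0
4. not Box ((not p2 implies p1) and p3), w0
5. not Box not Box ((not p2 implies p1) and p3), w0
6. not p2 or p3, w0
7. p3, w0
8. not ((not p2 implies p1) and p3), w1
9. not p2 or p3, w1
10. not (not p2 implies p1), w1
11. not p2, w1
12. not p1, w1
13. p3, w1
14. Box ((not p2 implies p1) and p3), w2
15. not p2 or p3, w2
16. (not p2 implies p1) and p3, w0
17. not p2 implies p1, w0
18. (not p2 implies p1) and p3, w1
19. not p2 implies p1, w1
20. (not p2 implies p1) and p3, w2
21. not p2 implies p1, w2
22. p3, w2
23. p1, w0
24. p1, w1
Accessibility: w0Rw0, w0Rw1, w0Rw2, w1Rw0, w1Rw1, w1Rw2, w2Rw0, w2Rw1, w2Rw2
Branch closes: p1 and not p1 both at w1.
Every branch closes (one shown): unsatisfiable in S5.
S4-tableau for the formula:
1. not (not Box ((not p2 implies p1) and p3) implies Box not Box ((not p2 implies p1) and p3)) and Box (not p2 or p3), w0
2. not (not Box ((not p2 implies p1) and p3) implies Box not Box ((not p2 implies p1) and p3)), w0
3. Box (not p2 or p3), w0
4. not Box ((not p2 implies p1) and p3), w0
5. not Box not Box ((not p2 implies p1) and p3), w0
6. not p2 or p3, w0
7. p3, w0
8. not ((not p2 implies p1) and p3), w1
9. not p2 or p3, w1
10. not p3, w1
11. not p2, w1
12. Box ((not p2 implies p1) and p3), w2
13. not p2 or p3, w2
14. (not p2 implies p1) and p3, w2
15. not p2 implies p1, w2
16. p3, w2
17. p1, w2
Accessibility: w0Rw0, w0Rw1, w0Rw2, w1Rw1, w2Rw2
Complete open branch: satisfiable in S4, hence also in K, T (this S4-model is also a K-model and a T-model).

K, T, S4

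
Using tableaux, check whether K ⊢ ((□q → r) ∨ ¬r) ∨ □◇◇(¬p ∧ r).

Valid

Tableau for the negation ¬(((□q → r) ∨ ¬r) ∨ □◇◇(¬p ∧ r)):
1. ¬(((□q → r) ∨ ¬r) ∨ □◇◇(¬p ∧ r)), w0
2. ¬((□q → r) ∨ ¬r), w0
3. ¬□◇◇(¬p ∧ r), w0
4. ¬(□q → r), w0
5. r, w0
6. □q, w0
7. ¬r, w0
Branch closes: r and ¬r both at w0.
Every branch of the negation's tableau closes; the branch above is one of them.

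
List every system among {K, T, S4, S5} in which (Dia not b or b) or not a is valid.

T, S4, S5

T-tableau for the negation not ((Dia not b or b) or not a):
1. not ((Dia not b or b) or not a), 0
2. not (Dia not b or b), 0
3. a, 0
4. not Dia not b, 0
5. not b, 0
6. b, 0
Accessibility: 0R0
Branch closes: b and not b both at 0.
Every branch closes (one shown): valid in T, hence also in S4, S5 (every theorem of T is a theorem of S4 and S5).
K-tableau for the negation not ((Dia not b or b) or not a):
1. not ((Dia not b or b) or not a), 0
2. not (Dia not b or b), 0
3. a, 0
4. not Dia not b, 0
5. not b, 0
Complete open branch: countermodel on a K-frame, so not valid in K.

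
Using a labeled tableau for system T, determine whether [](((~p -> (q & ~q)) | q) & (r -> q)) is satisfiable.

Satisfiable

1. [](((~p -> (q & ~q)) | q) & (r -> q)), 0
2. ((~p -> (q & ~q)) | q) & (r -> q), 0
3. (~p -> (q & ~q)) | q, 0
4. r -> q, 0
5. q, 0
Accessibility: 0R0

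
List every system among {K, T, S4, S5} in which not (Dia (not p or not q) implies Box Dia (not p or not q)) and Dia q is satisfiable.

S5-tableau for the formula:
1. not (Dia (not p or not q) implies Box Dia (not p or not q)) and Dia q, 0
2. not (Dia (not p or not q) implies Box Dia (not p or not q)), 0
3. Dia q, 0
4. Dia (not p or not q), 0
5. not Box Dia (not p or not q), 0
6. q, 1
7. not p or not q, 2
8. not q, 2
9. not Dia (not p or not q), 3
10. not (not p or not q), 0
11. p, 0
12. q, 0
13. not (not p or not q), 1
14. p, 1
15. not (not p or not q), 2
16. p, 2
17. q, 2
Accessibility: 0R0, 0R1, 0R2, 0R3, 1R0, 1R1, 1R2, 1R3, 2R0, 2R1, 2R2, 2R3, 3R0, 3R1, 3R2, 3R3
Branch closes: q and not q both at 2.
Every branch closes (one shown): unsatisfiable in S5.
S4-tableau for the formula:
1. not (Dia (not p or not q) implies Box Dia (not p or not q)) and Dia q, 0
2. not (Dia (not p or not q) implies Box Dia (not p or not q)), 0
3. Dia q, 0
4. Dia (not p or not q), 0
5. not Box Dia (not p or not q), 0
6. q, 1
7. not p or not q, 2
8. not q, 2
9. not Dia (not p or not q), 3
10. not (not p or not q), 3
11. p, 3
12. q, 3
Accessibility: 0R0, 0R1, 0R2, 0R3, 1R1, 2R2, 3R3
Complete open branch: satisfiable in S4, hence also in K, T (this S4-model is also a K-model and a T-model).

K, T, S4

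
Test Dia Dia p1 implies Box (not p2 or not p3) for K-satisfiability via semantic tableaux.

Yes, satisfiable

1. Dia Dia p1 implies Box (not p2 or not p3), 0
2. Box (not p2 or not p3), 0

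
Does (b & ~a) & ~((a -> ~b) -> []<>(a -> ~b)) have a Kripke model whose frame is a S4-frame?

Satisfiable

1. (b & ~a) & ~((a -> ~b) -> []<>(a -> ~b)), 0
2. b & ~a, 0
3. ~((a -> ~b) -> []<>(a -> ~b)), 0
4. b, 0
5. ~a, 0
6. a -> ~b, 0
7. ~[]<>(a -> ~b), 0
8. ~<>(a -> ~b), 1
9. ~(a -> ~b), 1
10. a, 1
11. b, 1
Accessibility: 0R0, 0R1, 1R1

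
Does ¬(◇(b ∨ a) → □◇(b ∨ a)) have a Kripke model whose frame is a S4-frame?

Satisfiable

1. ¬(◇(b ∨ a) → □◇(b ∨ a)), u
2. ◇(b ∨ a), u
3. ¬□◇(b ∨ a), u
4. b ∨ a, v
5. a, v
6. ¬◇(b ∨ a), w
7. ¬(b ∨ a), w
8. ¬b, w
9. ¬a, w
Accessibility: uRu, uRv, uRw, vRv, wRw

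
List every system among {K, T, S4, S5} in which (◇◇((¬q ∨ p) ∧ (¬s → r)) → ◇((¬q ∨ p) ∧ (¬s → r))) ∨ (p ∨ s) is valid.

S4-tableau for the negation ¬((◇◇((¬q ∨ p) ∧ (¬s → r)) → ◇((¬q ∨ p) ∧ (¬s → r))) ∨ (p ∨ s)):
1. ¬((◇◇((¬q ∨ p) ∧ (¬s → r)) → ◇((¬q ∨ p) ∧ (¬s → r))) ∨ (p ∨ s)), 0
2. ¬(◇◇((¬q ∨ p) ∧ (¬s → r)) → ◇((¬q ∨ p) ∧ (¬s → r))), 0
3. ¬(p ∨ s), 0
4. ◇◇((¬q ∨ p) ∧ (¬s → r)), 0
5. ¬◇((¬q ∨ p) ∧ (¬s → r)), 0
6. ¬p, 0
7. ¬s, 0
8. ¬((¬q ∨ p) ∧ (¬s → r)), 0
9. ¬(¬s → r), 0
10. ¬r, 0
11. ◇((¬q ∨ p) ∧ (¬s → r)), 1
12. ¬((¬q ∨ p) ∧ (¬s → r)), 1
13. ¬(¬s → r), 1
14. ¬s, 1
15. ¬r, 1
16. (¬q ∨ p) ∧ (¬s → r), 2
17. ¬q ∨ p, 2
18. ¬s → r, 2
19. ¬((¬q ∨ p) ∧ (¬s → r)), 2
20. p, 2
21. r, 2
22. ¬(¬s → r), 2
23. ¬s, 2
24. ¬r, 2
Accessibility: 0R0, 0R1, 0R2, 1R1, 1R2, 2R2
Branch closes: r and ¬r both at 2.
Every branch closes (one shown): valid in S4, hence also in S5 (every theorem of S4 is a theorem of S5).
T-tableau for the negation ¬((◇◇((¬q ∨ p) ∧ (¬s → r)) → ◇((¬q ∨ p) ∧ (¬s → r))) ∨ (p ∨ s)):
1. ¬((◇◇((¬q ∨ p) ∧ (¬s → r)) → ◇((¬q ∨ p) ∧ (¬s → r))) ∨ (p ∨ s)), 0
2. ¬(◇◇((¬q ∨ p) ∧ (¬s → r)) → ◇((¬q ∨ p) ∧ (¬s → r))), 0
3. ¬(p ∨ s), 0
4. ◇◇((¬q ∨ p) ∧ (¬s → r)), 0
5. ¬◇((¬q ∨ p) ∧ (¬s → r)), 0
6. ¬p, 0
7. ¬s, 0
8. ¬((¬q ∨ p) ∧ (¬s → r)), 0
9. ¬(¬s → r), 0
10. ¬r, 0
11. ◇((¬q ∨ p) ∧ (¬s → r)), 1
12. ¬((¬q ∨ p) ∧ (¬s → r)), 1
13. ¬(¬s → r), 1
14. ¬s, 1
15. ¬r, 1
16. (¬q ∨ p) ∧ (¬s → r), 2
17. ¬q ∨ p, 2
18. ¬s → r, 2
19. p, 2
20. r, 2
Accessibility: 0R0, 0R1, 1R1, 1R2, 2R2
Complete open branch: countermodel on a T-frame, so not valid in T, nor in K (the same frame is also a K-frame).

S4, S5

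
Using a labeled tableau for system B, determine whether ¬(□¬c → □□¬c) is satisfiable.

1. ¬(□¬c → □□¬c), w0
2. □¬c, w0
3. ¬□□¬c, w0
4. ¬c, w0
5. ¬□¬c, w1
6. ¬c, w1
7. c, w2
Accessibility: w0Rw0, w0Rw1, w1Rw0, w1Rw1, w1Rw2, w2Rw1, w2Rw2

Satisfiable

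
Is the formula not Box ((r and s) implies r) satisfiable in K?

1. not Box ((r and s) implies r), u
2. not ((r and s) implies r), v
3. r and s, v
4. not r, v
5. r, v
6. s, v
Accessibility: uRv
Branch closes: r and not r both at v.
Every branch closes; the branch above is one of them.

No, unsatisfiable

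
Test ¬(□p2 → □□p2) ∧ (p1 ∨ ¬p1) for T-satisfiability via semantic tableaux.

Yes, satisfiable

1. ¬(□p2 → □□p2) ∧ (p1 ∨ ¬p1), u
2. ¬(□p2 → □□p2), u
3. p1 ∨ ¬p1, u
4. □p2, u
5. ¬□□p2, u
6. p2, u
7. ¬p1, u
8. ¬□p2, v
9. p2, v
10. ¬p2, w
Accessibility: uRu, uRv, vRv, vRw, wRw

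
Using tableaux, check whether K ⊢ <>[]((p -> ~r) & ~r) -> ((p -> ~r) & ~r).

Tableau for the negation ~(<>[]((p -> ~r) & ~r) -> ((p -> ~r) & ~r)):
1. ~(<>[]((p -> ~r) & ~r) -> ((p -> ~r) & ~r)), u
2. <>[]((p -> ~r) & ~r), u
3. ~((p -> ~r) & ~r), u
4. r, u
5. []((p -> ~r) & ~r), v
Accessibility: uRv
The negation has an open branch (countermodel exists).

Not valid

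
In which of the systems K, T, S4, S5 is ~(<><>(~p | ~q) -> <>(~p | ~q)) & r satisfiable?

K, T

T-tableau for the formula:
1. ~(<><>(~p | ~q) -> <>(~p | ~q)) & r, u
2. ~(<><>(~p | ~q) -> <>(~p | ~q)), u   [&-rule on 1]
3. r, u   [&-rule on 1]
4. <><>(~p | ~q), u   [~->-rule on 2]
5. ~<>(~p | ~q), u   [~->-rule on 2]
6. ~(~p | ~q), u   [~<>-rule on 5 via uRu]
7. p, u   [~|-rule on 6]
8. q, u   [~|-rule on 6]
9. <>(~p | ~q), v   [<>-rule on 4: fresh world v, uRv]
10. ~(~p | ~q), v   [~<>-rule on 5 via uRv]
11. p, v   [~|-rule on 10]
12. q, v   [~|-rule on 10]
13. ~p | ~q, w   [<>-rule on 9: fresh world w, vRw]
14. ~q, w   [|-rule on 13 (branches; this branch)]
Accessibility: uRu, uRv, vRv, vRw, wRw
Complete open branch: satisfiable in T, hence also in K (this T-model is also a K-model).
S4-tableau for the formula:
1. ~(<><>(~p | ~q) -> <>(~p | ~q)) & r, u
2. ~(<><>(~p | ~q) -> <>(~p | ~q)), u   [&-rule on 1]
3. r, u   [&-rule on 1]
4. <><>(~p | ~q), u   [~->-rule on 2]
5. ~<>(~p | ~q), u   [~->-rule on 2]
6. ~(~p | ~q), u   [~<>-rule on 5 via uRu]
7. p, u   [~|-rule on 6]
8. q, u   [~|-rule on 6]
9. <>(~p | ~q), v   [<>-rule on 4: fresh world v, uRv]
10. ~(~p | ~q), v   [~<>-rule on 5 via uRv]
11. p, v   [~|-rule on 10]
12. q, v   [~|-rule on 10]
13. ~p | ~q, w   [<>-rule on 9: fresh world w, vRw]
14. ~(~p | ~q), w   [~<>-rule on 5 via uRw]
15. p, w   [~|-rule on 14]
16. q, w   [~|-rule on 14]
17. ~q, w   [|-rule on 13 (branches; this branch)]
Accessibility: uRu, uRv, uRw, vRv, vRw, wRw
Branch closes: q and ~q both at w.
Every branch closes (one shown): unsatisfiable in S4, hence also in S5 (every S5-frame is an S4-frame).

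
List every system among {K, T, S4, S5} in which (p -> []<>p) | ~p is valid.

S5-tableau for the negation ~((p -> []<>p) | ~p):
1. ~((p -> []<>p) | ~p), 0
2. ~(p -> []<>p), 0
3. p, 0
4. ~[]<>p, 0
5. ~<>p, 1
6. ~p, 0
Accessibility: 0R0, 0R1, 1R0, 1R1
Branch closes: p and ~p both at 0.
Every branch closes (one shown): valid in S5.
S4-tableau for the negation ~((p -> []<>p) | ~p):
1. ~((p -> []<>p) | ~p), 0
2. ~(p -> []<>p), 0
3. p, 0
4. ~[]<>p, 0
5. ~<>p, 1
6. ~p, 1
Accessibility: 0R0, 0R1, 1R1
Complete open branch: countermodel on an S4-frame, so not valid in S4, nor in K, T (the same frame is also a K-frame and a T-frame).

S5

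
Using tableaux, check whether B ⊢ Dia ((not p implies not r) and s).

Invalid (countermodel exists)

Tableau for the negation not Dia ((not p implies not r) and s):
1. not Dia ((not p implies not r) and s), 0
2. not ((not p implies not r) and s), 0
3. not s, 0
Accessibility: 0R0
The negation has an open branch (countermodel exists).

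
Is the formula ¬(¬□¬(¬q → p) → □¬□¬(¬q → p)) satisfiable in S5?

Unsatisfiable (every branch closes)

1. ¬(¬□¬(¬q → p) → □¬□¬(¬q → p)), 0
2. ¬□¬(¬q → p), 0
3. ¬□¬□¬(¬q → p), 0
4. ¬q → p, 1
5. p, 1
6. □¬(¬q → p), 2
7. ¬(¬q → p), 0
8. ¬q, 0
9. ¬p, 0
10. ¬(¬q → p), 1
11. ¬q, 1
12. ¬p, 1
Accessibility: 0R0, 0R1, 0R2, 1R0, 1R1, 1R2, 2R0, 2R1, 2R2
Branch closes: p and ¬p both at 1.
Every branch closes; the branch above is one of them.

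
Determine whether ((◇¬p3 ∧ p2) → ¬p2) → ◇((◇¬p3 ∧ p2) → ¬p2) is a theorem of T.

Tableau for the negation ¬(((◇¬p3 ∧ p2) → ¬p2) → ◇((◇¬p3 ∧ p2) → ¬p2)):
1. ¬(((◇¬p3 ∧ p2) → ¬p2) → ◇((◇¬p3 ∧ p2) → ¬p2)), w0
2. (◇¬p3 ∧ p2) → ¬p2, w0   [¬→-rule on 1]
3. ¬◇((◇¬p3 ∧ p2) → ¬p2), w0   [¬→-rule on 1]
4. ¬((◇¬p3 ∧ p2) → ¬p2), w0   [¬◇-rule on 3 via w0Rw0]
5. ◇¬p3 ∧ p2, w0   [¬→-rule on 4]
6. p2, w0   [¬→-rule on 4]
7. ◇¬p3, w0   [∧-rule on 5]
8. ¬(◇¬p3 ∧ p2), w0   [→-rule on 2 (branches; this branch)]
9. ¬◇¬p3, w0   [¬∧-rule on 8 (branches; this branch)]
10. p3, w0   [¬◇-rule on 9 via w0Rw0]
11. ¬p3, w1   [◇-rule on 7: fresh world w1, w0Rw1]
12. ¬((◇¬p3 ∧ p2) → ¬p2), w1   [¬◇-rule on 3 via w0Rw1]
13. ◇¬p3 ∧ p2, w1   [¬→-rule on 12]
14. p2, w1   [¬→-rule on 12]
15. ◇¬p3, w1   [∧-rule on 13]
16. p3, w1   [¬◇-rule on 9 via w0Rw1]
Accessibility: w0Rw0, w0Rw1, w1Rw1
Branch closes: p3 and ¬p3 both at w1.
Every branch of the negation's tableau closes; the branch above is one of them.

Valid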